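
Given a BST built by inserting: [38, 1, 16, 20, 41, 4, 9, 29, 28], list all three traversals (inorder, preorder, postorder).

Tree insertion order: [38, 1, 16, 20, 41, 4, 9, 29, 28]
Tree (level-order array): [38, 1, 41, None, 16, None, None, 4, 20, None, 9, None, 29, None, None, 28]
Inorder (L, root, R): [1, 4, 9, 16, 20, 28, 29, 38, 41]
Preorder (root, L, R): [38, 1, 16, 4, 9, 20, 29, 28, 41]
Postorder (L, R, root): [9, 4, 28, 29, 20, 16, 1, 41, 38]


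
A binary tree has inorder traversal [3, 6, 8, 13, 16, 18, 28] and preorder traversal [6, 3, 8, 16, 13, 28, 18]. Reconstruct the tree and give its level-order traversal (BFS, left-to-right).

Inorder:  [3, 6, 8, 13, 16, 18, 28]
Preorder: [6, 3, 8, 16, 13, 28, 18]
Algorithm: preorder visits root first, so consume preorder in order;
for each root, split the current inorder slice at that value into
left-subtree inorder and right-subtree inorder, then recurse.
Recursive splits:
  root=6; inorder splits into left=[3], right=[8, 13, 16, 18, 28]
  root=3; inorder splits into left=[], right=[]
  root=8; inorder splits into left=[], right=[13, 16, 18, 28]
  root=16; inorder splits into left=[13], right=[18, 28]
  root=13; inorder splits into left=[], right=[]
  root=28; inorder splits into left=[18], right=[]
  root=18; inorder splits into left=[], right=[]
Reconstructed level-order: [6, 3, 8, 16, 13, 28, 18]


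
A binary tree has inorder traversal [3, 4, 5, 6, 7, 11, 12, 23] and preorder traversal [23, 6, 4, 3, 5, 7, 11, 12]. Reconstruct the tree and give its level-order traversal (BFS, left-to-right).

Inorder:  [3, 4, 5, 6, 7, 11, 12, 23]
Preorder: [23, 6, 4, 3, 5, 7, 11, 12]
Algorithm: preorder visits root first, so consume preorder in order;
for each root, split the current inorder slice at that value into
left-subtree inorder and right-subtree inorder, then recurse.
Recursive splits:
  root=23; inorder splits into left=[3, 4, 5, 6, 7, 11, 12], right=[]
  root=6; inorder splits into left=[3, 4, 5], right=[7, 11, 12]
  root=4; inorder splits into left=[3], right=[5]
  root=3; inorder splits into left=[], right=[]
  root=5; inorder splits into left=[], right=[]
  root=7; inorder splits into left=[], right=[11, 12]
  root=11; inorder splits into left=[], right=[12]
  root=12; inorder splits into left=[], right=[]
Reconstructed level-order: [23, 6, 4, 7, 3, 5, 11, 12]


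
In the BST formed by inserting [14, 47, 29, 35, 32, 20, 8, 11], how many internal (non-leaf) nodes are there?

Tree built from: [14, 47, 29, 35, 32, 20, 8, 11]
Tree (level-order array): [14, 8, 47, None, 11, 29, None, None, None, 20, 35, None, None, 32]
Rule: An internal node has at least one child.
Per-node child counts:
  node 14: 2 child(ren)
  node 8: 1 child(ren)
  node 11: 0 child(ren)
  node 47: 1 child(ren)
  node 29: 2 child(ren)
  node 20: 0 child(ren)
  node 35: 1 child(ren)
  node 32: 0 child(ren)
Matching nodes: [14, 8, 47, 29, 35]
Count of internal (non-leaf) nodes: 5


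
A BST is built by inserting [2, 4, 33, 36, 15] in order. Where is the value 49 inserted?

Starting tree (level order): [2, None, 4, None, 33, 15, 36]
Insertion path: 2 -> 4 -> 33 -> 36
Result: insert 49 as right child of 36
Final tree (level order): [2, None, 4, None, 33, 15, 36, None, None, None, 49]


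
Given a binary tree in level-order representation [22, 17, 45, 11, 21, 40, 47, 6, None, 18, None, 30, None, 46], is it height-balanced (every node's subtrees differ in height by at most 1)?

Tree (level-order array): [22, 17, 45, 11, 21, 40, 47, 6, None, 18, None, 30, None, 46]
Definition: a tree is height-balanced if, at every node, |h(left) - h(right)| <= 1 (empty subtree has height -1).
Bottom-up per-node check:
  node 6: h_left=-1, h_right=-1, diff=0 [OK], height=0
  node 11: h_left=0, h_right=-1, diff=1 [OK], height=1
  node 18: h_left=-1, h_right=-1, diff=0 [OK], height=0
  node 21: h_left=0, h_right=-1, diff=1 [OK], height=1
  node 17: h_left=1, h_right=1, diff=0 [OK], height=2
  node 30: h_left=-1, h_right=-1, diff=0 [OK], height=0
  node 40: h_left=0, h_right=-1, diff=1 [OK], height=1
  node 46: h_left=-1, h_right=-1, diff=0 [OK], height=0
  node 47: h_left=0, h_right=-1, diff=1 [OK], height=1
  node 45: h_left=1, h_right=1, diff=0 [OK], height=2
  node 22: h_left=2, h_right=2, diff=0 [OK], height=3
All nodes satisfy the balance condition.
Result: Balanced


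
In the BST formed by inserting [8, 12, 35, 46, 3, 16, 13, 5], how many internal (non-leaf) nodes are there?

Tree built from: [8, 12, 35, 46, 3, 16, 13, 5]
Tree (level-order array): [8, 3, 12, None, 5, None, 35, None, None, 16, 46, 13]
Rule: An internal node has at least one child.
Per-node child counts:
  node 8: 2 child(ren)
  node 3: 1 child(ren)
  node 5: 0 child(ren)
  node 12: 1 child(ren)
  node 35: 2 child(ren)
  node 16: 1 child(ren)
  node 13: 0 child(ren)
  node 46: 0 child(ren)
Matching nodes: [8, 3, 12, 35, 16]
Count of internal (non-leaf) nodes: 5


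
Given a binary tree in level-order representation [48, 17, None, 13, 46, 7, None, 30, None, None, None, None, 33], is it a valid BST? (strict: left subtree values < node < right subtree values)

Level-order array: [48, 17, None, 13, 46, 7, None, 30, None, None, None, None, 33]
Validate using subtree bounds (lo, hi): at each node, require lo < value < hi,
then recurse left with hi=value and right with lo=value.
Preorder trace (stopping at first violation):
  at node 48 with bounds (-inf, +inf): OK
  at node 17 with bounds (-inf, 48): OK
  at node 13 with bounds (-inf, 17): OK
  at node 7 with bounds (-inf, 13): OK
  at node 46 with bounds (17, 48): OK
  at node 30 with bounds (17, 46): OK
  at node 33 with bounds (30, 46): OK
No violation found at any node.
Result: Valid BST


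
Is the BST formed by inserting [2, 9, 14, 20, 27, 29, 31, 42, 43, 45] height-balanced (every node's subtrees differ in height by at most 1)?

Tree (level-order array): [2, None, 9, None, 14, None, 20, None, 27, None, 29, None, 31, None, 42, None, 43, None, 45]
Definition: a tree is height-balanced if, at every node, |h(left) - h(right)| <= 1 (empty subtree has height -1).
Bottom-up per-node check:
  node 45: h_left=-1, h_right=-1, diff=0 [OK], height=0
  node 43: h_left=-1, h_right=0, diff=1 [OK], height=1
  node 42: h_left=-1, h_right=1, diff=2 [FAIL (|-1-1|=2 > 1)], height=2
  node 31: h_left=-1, h_right=2, diff=3 [FAIL (|-1-2|=3 > 1)], height=3
  node 29: h_left=-1, h_right=3, diff=4 [FAIL (|-1-3|=4 > 1)], height=4
  node 27: h_left=-1, h_right=4, diff=5 [FAIL (|-1-4|=5 > 1)], height=5
  node 20: h_left=-1, h_right=5, diff=6 [FAIL (|-1-5|=6 > 1)], height=6
  node 14: h_left=-1, h_right=6, diff=7 [FAIL (|-1-6|=7 > 1)], height=7
  node 9: h_left=-1, h_right=7, diff=8 [FAIL (|-1-7|=8 > 1)], height=8
  node 2: h_left=-1, h_right=8, diff=9 [FAIL (|-1-8|=9 > 1)], height=9
Node 42 violates the condition: |-1 - 1| = 2 > 1.
Result: Not balanced


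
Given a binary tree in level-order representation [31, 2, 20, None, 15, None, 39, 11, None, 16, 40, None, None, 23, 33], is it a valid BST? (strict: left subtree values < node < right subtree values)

Level-order array: [31, 2, 20, None, 15, None, 39, 11, None, 16, 40, None, None, 23, 33]
Validate using subtree bounds (lo, hi): at each node, require lo < value < hi,
then recurse left with hi=value and right with lo=value.
Preorder trace (stopping at first violation):
  at node 31 with bounds (-inf, +inf): OK
  at node 2 with bounds (-inf, 31): OK
  at node 15 with bounds (2, 31): OK
  at node 11 with bounds (2, 15): OK
  at node 20 with bounds (31, +inf): VIOLATION
Node 20 violates its bound: not (31 < 20 < +inf).
Result: Not a valid BST


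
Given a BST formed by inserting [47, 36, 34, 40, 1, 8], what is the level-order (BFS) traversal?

Tree insertion order: [47, 36, 34, 40, 1, 8]
Tree (level-order array): [47, 36, None, 34, 40, 1, None, None, None, None, 8]
BFS from the root, enqueuing left then right child of each popped node:
  queue [47] -> pop 47, enqueue [36], visited so far: [47]
  queue [36] -> pop 36, enqueue [34, 40], visited so far: [47, 36]
  queue [34, 40] -> pop 34, enqueue [1], visited so far: [47, 36, 34]
  queue [40, 1] -> pop 40, enqueue [none], visited so far: [47, 36, 34, 40]
  queue [1] -> pop 1, enqueue [8], visited so far: [47, 36, 34, 40, 1]
  queue [8] -> pop 8, enqueue [none], visited so far: [47, 36, 34, 40, 1, 8]
Result: [47, 36, 34, 40, 1, 8]


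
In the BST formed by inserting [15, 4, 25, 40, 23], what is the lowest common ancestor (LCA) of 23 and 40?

Tree insertion order: [15, 4, 25, 40, 23]
Tree (level-order array): [15, 4, 25, None, None, 23, 40]
In a BST, the LCA of p=23, q=40 is the first node v on the
root-to-leaf path with p <= v <= q (go left if both < v, right if both > v).
Walk from root:
  at 15: both 23 and 40 > 15, go right
  at 25: 23 <= 25 <= 40, this is the LCA
LCA = 25


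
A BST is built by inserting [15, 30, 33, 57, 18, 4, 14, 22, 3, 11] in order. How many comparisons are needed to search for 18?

Search path for 18: 15 -> 30 -> 18
Found: True
Comparisons: 3


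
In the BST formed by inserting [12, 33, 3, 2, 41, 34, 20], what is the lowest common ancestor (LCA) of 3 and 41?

Tree insertion order: [12, 33, 3, 2, 41, 34, 20]
Tree (level-order array): [12, 3, 33, 2, None, 20, 41, None, None, None, None, 34]
In a BST, the LCA of p=3, q=41 is the first node v on the
root-to-leaf path with p <= v <= q (go left if both < v, right if both > v).
Walk from root:
  at 12: 3 <= 12 <= 41, this is the LCA
LCA = 12


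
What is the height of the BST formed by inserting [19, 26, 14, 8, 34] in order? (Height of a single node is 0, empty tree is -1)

Insertion order: [19, 26, 14, 8, 34]
Tree (level-order array): [19, 14, 26, 8, None, None, 34]
Compute height bottom-up (empty subtree = -1):
  height(8) = 1 + max(-1, -1) = 0
  height(14) = 1 + max(0, -1) = 1
  height(34) = 1 + max(-1, -1) = 0
  height(26) = 1 + max(-1, 0) = 1
  height(19) = 1 + max(1, 1) = 2
Height = 2


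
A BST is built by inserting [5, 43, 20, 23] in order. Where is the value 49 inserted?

Starting tree (level order): [5, None, 43, 20, None, None, 23]
Insertion path: 5 -> 43
Result: insert 49 as right child of 43
Final tree (level order): [5, None, 43, 20, 49, None, 23]


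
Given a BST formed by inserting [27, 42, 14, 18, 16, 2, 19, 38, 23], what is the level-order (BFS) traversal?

Tree insertion order: [27, 42, 14, 18, 16, 2, 19, 38, 23]
Tree (level-order array): [27, 14, 42, 2, 18, 38, None, None, None, 16, 19, None, None, None, None, None, 23]
BFS from the root, enqueuing left then right child of each popped node:
  queue [27] -> pop 27, enqueue [14, 42], visited so far: [27]
  queue [14, 42] -> pop 14, enqueue [2, 18], visited so far: [27, 14]
  queue [42, 2, 18] -> pop 42, enqueue [38], visited so far: [27, 14, 42]
  queue [2, 18, 38] -> pop 2, enqueue [none], visited so far: [27, 14, 42, 2]
  queue [18, 38] -> pop 18, enqueue [16, 19], visited so far: [27, 14, 42, 2, 18]
  queue [38, 16, 19] -> pop 38, enqueue [none], visited so far: [27, 14, 42, 2, 18, 38]
  queue [16, 19] -> pop 16, enqueue [none], visited so far: [27, 14, 42, 2, 18, 38, 16]
  queue [19] -> pop 19, enqueue [23], visited so far: [27, 14, 42, 2, 18, 38, 16, 19]
  queue [23] -> pop 23, enqueue [none], visited so far: [27, 14, 42, 2, 18, 38, 16, 19, 23]
Result: [27, 14, 42, 2, 18, 38, 16, 19, 23]


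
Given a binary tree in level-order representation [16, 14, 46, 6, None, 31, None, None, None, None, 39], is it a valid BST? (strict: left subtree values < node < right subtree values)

Level-order array: [16, 14, 46, 6, None, 31, None, None, None, None, 39]
Validate using subtree bounds (lo, hi): at each node, require lo < value < hi,
then recurse left with hi=value and right with lo=value.
Preorder trace (stopping at first violation):
  at node 16 with bounds (-inf, +inf): OK
  at node 14 with bounds (-inf, 16): OK
  at node 6 with bounds (-inf, 14): OK
  at node 46 with bounds (16, +inf): OK
  at node 31 with bounds (16, 46): OK
  at node 39 with bounds (31, 46): OK
No violation found at any node.
Result: Valid BST


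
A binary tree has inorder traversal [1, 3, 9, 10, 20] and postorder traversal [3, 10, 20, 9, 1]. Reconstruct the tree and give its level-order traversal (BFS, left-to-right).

Inorder:   [1, 3, 9, 10, 20]
Postorder: [3, 10, 20, 9, 1]
Algorithm: postorder visits root last, so walk postorder right-to-left;
each value is the root of the current inorder slice — split it at that
value, recurse on the right subtree first, then the left.
Recursive splits:
  root=1; inorder splits into left=[], right=[3, 9, 10, 20]
  root=9; inorder splits into left=[3], right=[10, 20]
  root=20; inorder splits into left=[10], right=[]
  root=10; inorder splits into left=[], right=[]
  root=3; inorder splits into left=[], right=[]
Reconstructed level-order: [1, 9, 3, 20, 10]


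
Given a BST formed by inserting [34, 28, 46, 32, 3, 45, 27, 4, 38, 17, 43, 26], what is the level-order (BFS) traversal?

Tree insertion order: [34, 28, 46, 32, 3, 45, 27, 4, 38, 17, 43, 26]
Tree (level-order array): [34, 28, 46, 3, 32, 45, None, None, 27, None, None, 38, None, 4, None, None, 43, None, 17, None, None, None, 26]
BFS from the root, enqueuing left then right child of each popped node:
  queue [34] -> pop 34, enqueue [28, 46], visited so far: [34]
  queue [28, 46] -> pop 28, enqueue [3, 32], visited so far: [34, 28]
  queue [46, 3, 32] -> pop 46, enqueue [45], visited so far: [34, 28, 46]
  queue [3, 32, 45] -> pop 3, enqueue [27], visited so far: [34, 28, 46, 3]
  queue [32, 45, 27] -> pop 32, enqueue [none], visited so far: [34, 28, 46, 3, 32]
  queue [45, 27] -> pop 45, enqueue [38], visited so far: [34, 28, 46, 3, 32, 45]
  queue [27, 38] -> pop 27, enqueue [4], visited so far: [34, 28, 46, 3, 32, 45, 27]
  queue [38, 4] -> pop 38, enqueue [43], visited so far: [34, 28, 46, 3, 32, 45, 27, 38]
  queue [4, 43] -> pop 4, enqueue [17], visited so far: [34, 28, 46, 3, 32, 45, 27, 38, 4]
  queue [43, 17] -> pop 43, enqueue [none], visited so far: [34, 28, 46, 3, 32, 45, 27, 38, 4, 43]
  queue [17] -> pop 17, enqueue [26], visited so far: [34, 28, 46, 3, 32, 45, 27, 38, 4, 43, 17]
  queue [26] -> pop 26, enqueue [none], visited so far: [34, 28, 46, 3, 32, 45, 27, 38, 4, 43, 17, 26]
Result: [34, 28, 46, 3, 32, 45, 27, 38, 4, 43, 17, 26]


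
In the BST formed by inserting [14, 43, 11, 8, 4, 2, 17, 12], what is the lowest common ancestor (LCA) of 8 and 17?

Tree insertion order: [14, 43, 11, 8, 4, 2, 17, 12]
Tree (level-order array): [14, 11, 43, 8, 12, 17, None, 4, None, None, None, None, None, 2]
In a BST, the LCA of p=8, q=17 is the first node v on the
root-to-leaf path with p <= v <= q (go left if both < v, right if both > v).
Walk from root:
  at 14: 8 <= 14 <= 17, this is the LCA
LCA = 14


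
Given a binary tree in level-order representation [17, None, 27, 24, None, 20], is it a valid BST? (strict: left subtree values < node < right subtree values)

Level-order array: [17, None, 27, 24, None, 20]
Validate using subtree bounds (lo, hi): at each node, require lo < value < hi,
then recurse left with hi=value and right with lo=value.
Preorder trace (stopping at first violation):
  at node 17 with bounds (-inf, +inf): OK
  at node 27 with bounds (17, +inf): OK
  at node 24 with bounds (17, 27): OK
  at node 20 with bounds (17, 24): OK
No violation found at any node.
Result: Valid BST


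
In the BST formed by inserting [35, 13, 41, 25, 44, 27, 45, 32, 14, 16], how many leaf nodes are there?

Tree built from: [35, 13, 41, 25, 44, 27, 45, 32, 14, 16]
Tree (level-order array): [35, 13, 41, None, 25, None, 44, 14, 27, None, 45, None, 16, None, 32]
Rule: A leaf has 0 children.
Per-node child counts:
  node 35: 2 child(ren)
  node 13: 1 child(ren)
  node 25: 2 child(ren)
  node 14: 1 child(ren)
  node 16: 0 child(ren)
  node 27: 1 child(ren)
  node 32: 0 child(ren)
  node 41: 1 child(ren)
  node 44: 1 child(ren)
  node 45: 0 child(ren)
Matching nodes: [16, 32, 45]
Count of leaf nodes: 3


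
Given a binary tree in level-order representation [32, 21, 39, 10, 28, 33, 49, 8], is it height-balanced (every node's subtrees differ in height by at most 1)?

Tree (level-order array): [32, 21, 39, 10, 28, 33, 49, 8]
Definition: a tree is height-balanced if, at every node, |h(left) - h(right)| <= 1 (empty subtree has height -1).
Bottom-up per-node check:
  node 8: h_left=-1, h_right=-1, diff=0 [OK], height=0
  node 10: h_left=0, h_right=-1, diff=1 [OK], height=1
  node 28: h_left=-1, h_right=-1, diff=0 [OK], height=0
  node 21: h_left=1, h_right=0, diff=1 [OK], height=2
  node 33: h_left=-1, h_right=-1, diff=0 [OK], height=0
  node 49: h_left=-1, h_right=-1, diff=0 [OK], height=0
  node 39: h_left=0, h_right=0, diff=0 [OK], height=1
  node 32: h_left=2, h_right=1, diff=1 [OK], height=3
All nodes satisfy the balance condition.
Result: Balanced


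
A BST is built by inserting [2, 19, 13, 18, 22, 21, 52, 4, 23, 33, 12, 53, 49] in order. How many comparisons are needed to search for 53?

Search path for 53: 2 -> 19 -> 22 -> 52 -> 53
Found: True
Comparisons: 5


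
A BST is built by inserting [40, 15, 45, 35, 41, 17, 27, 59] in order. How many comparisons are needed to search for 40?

Search path for 40: 40
Found: True
Comparisons: 1


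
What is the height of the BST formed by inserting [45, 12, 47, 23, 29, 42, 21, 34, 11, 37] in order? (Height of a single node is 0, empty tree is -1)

Insertion order: [45, 12, 47, 23, 29, 42, 21, 34, 11, 37]
Tree (level-order array): [45, 12, 47, 11, 23, None, None, None, None, 21, 29, None, None, None, 42, 34, None, None, 37]
Compute height bottom-up (empty subtree = -1):
  height(11) = 1 + max(-1, -1) = 0
  height(21) = 1 + max(-1, -1) = 0
  height(37) = 1 + max(-1, -1) = 0
  height(34) = 1 + max(-1, 0) = 1
  height(42) = 1 + max(1, -1) = 2
  height(29) = 1 + max(-1, 2) = 3
  height(23) = 1 + max(0, 3) = 4
  height(12) = 1 + max(0, 4) = 5
  height(47) = 1 + max(-1, -1) = 0
  height(45) = 1 + max(5, 0) = 6
Height = 6


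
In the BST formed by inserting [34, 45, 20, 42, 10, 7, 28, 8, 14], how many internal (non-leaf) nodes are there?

Tree built from: [34, 45, 20, 42, 10, 7, 28, 8, 14]
Tree (level-order array): [34, 20, 45, 10, 28, 42, None, 7, 14, None, None, None, None, None, 8]
Rule: An internal node has at least one child.
Per-node child counts:
  node 34: 2 child(ren)
  node 20: 2 child(ren)
  node 10: 2 child(ren)
  node 7: 1 child(ren)
  node 8: 0 child(ren)
  node 14: 0 child(ren)
  node 28: 0 child(ren)
  node 45: 1 child(ren)
  node 42: 0 child(ren)
Matching nodes: [34, 20, 10, 7, 45]
Count of internal (non-leaf) nodes: 5


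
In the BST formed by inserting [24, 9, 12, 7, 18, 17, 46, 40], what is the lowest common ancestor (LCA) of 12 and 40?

Tree insertion order: [24, 9, 12, 7, 18, 17, 46, 40]
Tree (level-order array): [24, 9, 46, 7, 12, 40, None, None, None, None, 18, None, None, 17]
In a BST, the LCA of p=12, q=40 is the first node v on the
root-to-leaf path with p <= v <= q (go left if both < v, right if both > v).
Walk from root:
  at 24: 12 <= 24 <= 40, this is the LCA
LCA = 24


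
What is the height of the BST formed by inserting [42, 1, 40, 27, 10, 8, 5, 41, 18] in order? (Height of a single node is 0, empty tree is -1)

Insertion order: [42, 1, 40, 27, 10, 8, 5, 41, 18]
Tree (level-order array): [42, 1, None, None, 40, 27, 41, 10, None, None, None, 8, 18, 5]
Compute height bottom-up (empty subtree = -1):
  height(5) = 1 + max(-1, -1) = 0
  height(8) = 1 + max(0, -1) = 1
  height(18) = 1 + max(-1, -1) = 0
  height(10) = 1 + max(1, 0) = 2
  height(27) = 1 + max(2, -1) = 3
  height(41) = 1 + max(-1, -1) = 0
  height(40) = 1 + max(3, 0) = 4
  height(1) = 1 + max(-1, 4) = 5
  height(42) = 1 + max(5, -1) = 6
Height = 6


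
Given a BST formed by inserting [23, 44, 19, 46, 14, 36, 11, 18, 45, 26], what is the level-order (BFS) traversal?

Tree insertion order: [23, 44, 19, 46, 14, 36, 11, 18, 45, 26]
Tree (level-order array): [23, 19, 44, 14, None, 36, 46, 11, 18, 26, None, 45]
BFS from the root, enqueuing left then right child of each popped node:
  queue [23] -> pop 23, enqueue [19, 44], visited so far: [23]
  queue [19, 44] -> pop 19, enqueue [14], visited so far: [23, 19]
  queue [44, 14] -> pop 44, enqueue [36, 46], visited so far: [23, 19, 44]
  queue [14, 36, 46] -> pop 14, enqueue [11, 18], visited so far: [23, 19, 44, 14]
  queue [36, 46, 11, 18] -> pop 36, enqueue [26], visited so far: [23, 19, 44, 14, 36]
  queue [46, 11, 18, 26] -> pop 46, enqueue [45], visited so far: [23, 19, 44, 14, 36, 46]
  queue [11, 18, 26, 45] -> pop 11, enqueue [none], visited so far: [23, 19, 44, 14, 36, 46, 11]
  queue [18, 26, 45] -> pop 18, enqueue [none], visited so far: [23, 19, 44, 14, 36, 46, 11, 18]
  queue [26, 45] -> pop 26, enqueue [none], visited so far: [23, 19, 44, 14, 36, 46, 11, 18, 26]
  queue [45] -> pop 45, enqueue [none], visited so far: [23, 19, 44, 14, 36, 46, 11, 18, 26, 45]
Result: [23, 19, 44, 14, 36, 46, 11, 18, 26, 45]


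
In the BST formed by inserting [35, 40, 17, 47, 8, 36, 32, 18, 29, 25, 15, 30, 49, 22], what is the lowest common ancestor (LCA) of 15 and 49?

Tree insertion order: [35, 40, 17, 47, 8, 36, 32, 18, 29, 25, 15, 30, 49, 22]
Tree (level-order array): [35, 17, 40, 8, 32, 36, 47, None, 15, 18, None, None, None, None, 49, None, None, None, 29, None, None, 25, 30, 22]
In a BST, the LCA of p=15, q=49 is the first node v on the
root-to-leaf path with p <= v <= q (go left if both < v, right if both > v).
Walk from root:
  at 35: 15 <= 35 <= 49, this is the LCA
LCA = 35


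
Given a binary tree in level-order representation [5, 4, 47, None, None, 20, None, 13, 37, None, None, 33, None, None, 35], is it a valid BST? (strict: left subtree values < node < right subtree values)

Level-order array: [5, 4, 47, None, None, 20, None, 13, 37, None, None, 33, None, None, 35]
Validate using subtree bounds (lo, hi): at each node, require lo < value < hi,
then recurse left with hi=value and right with lo=value.
Preorder trace (stopping at first violation):
  at node 5 with bounds (-inf, +inf): OK
  at node 4 with bounds (-inf, 5): OK
  at node 47 with bounds (5, +inf): OK
  at node 20 with bounds (5, 47): OK
  at node 13 with bounds (5, 20): OK
  at node 37 with bounds (20, 47): OK
  at node 33 with bounds (20, 37): OK
  at node 35 with bounds (33, 37): OK
No violation found at any node.
Result: Valid BST


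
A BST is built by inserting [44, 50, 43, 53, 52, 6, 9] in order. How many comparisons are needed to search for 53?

Search path for 53: 44 -> 50 -> 53
Found: True
Comparisons: 3


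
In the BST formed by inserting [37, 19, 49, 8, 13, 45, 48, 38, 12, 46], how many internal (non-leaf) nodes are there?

Tree built from: [37, 19, 49, 8, 13, 45, 48, 38, 12, 46]
Tree (level-order array): [37, 19, 49, 8, None, 45, None, None, 13, 38, 48, 12, None, None, None, 46]
Rule: An internal node has at least one child.
Per-node child counts:
  node 37: 2 child(ren)
  node 19: 1 child(ren)
  node 8: 1 child(ren)
  node 13: 1 child(ren)
  node 12: 0 child(ren)
  node 49: 1 child(ren)
  node 45: 2 child(ren)
  node 38: 0 child(ren)
  node 48: 1 child(ren)
  node 46: 0 child(ren)
Matching nodes: [37, 19, 8, 13, 49, 45, 48]
Count of internal (non-leaf) nodes: 7


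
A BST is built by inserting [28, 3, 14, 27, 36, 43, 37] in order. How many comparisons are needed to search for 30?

Search path for 30: 28 -> 36
Found: False
Comparisons: 2


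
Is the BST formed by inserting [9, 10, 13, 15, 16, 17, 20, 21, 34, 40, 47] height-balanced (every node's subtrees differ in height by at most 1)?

Tree (level-order array): [9, None, 10, None, 13, None, 15, None, 16, None, 17, None, 20, None, 21, None, 34, None, 40, None, 47]
Definition: a tree is height-balanced if, at every node, |h(left) - h(right)| <= 1 (empty subtree has height -1).
Bottom-up per-node check:
  node 47: h_left=-1, h_right=-1, diff=0 [OK], height=0
  node 40: h_left=-1, h_right=0, diff=1 [OK], height=1
  node 34: h_left=-1, h_right=1, diff=2 [FAIL (|-1-1|=2 > 1)], height=2
  node 21: h_left=-1, h_right=2, diff=3 [FAIL (|-1-2|=3 > 1)], height=3
  node 20: h_left=-1, h_right=3, diff=4 [FAIL (|-1-3|=4 > 1)], height=4
  node 17: h_left=-1, h_right=4, diff=5 [FAIL (|-1-4|=5 > 1)], height=5
  node 16: h_left=-1, h_right=5, diff=6 [FAIL (|-1-5|=6 > 1)], height=6
  node 15: h_left=-1, h_right=6, diff=7 [FAIL (|-1-6|=7 > 1)], height=7
  node 13: h_left=-1, h_right=7, diff=8 [FAIL (|-1-7|=8 > 1)], height=8
  node 10: h_left=-1, h_right=8, diff=9 [FAIL (|-1-8|=9 > 1)], height=9
  node 9: h_left=-1, h_right=9, diff=10 [FAIL (|-1-9|=10 > 1)], height=10
Node 34 violates the condition: |-1 - 1| = 2 > 1.
Result: Not balanced


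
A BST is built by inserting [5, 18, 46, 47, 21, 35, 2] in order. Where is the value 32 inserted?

Starting tree (level order): [5, 2, 18, None, None, None, 46, 21, 47, None, 35]
Insertion path: 5 -> 18 -> 46 -> 21 -> 35
Result: insert 32 as left child of 35
Final tree (level order): [5, 2, 18, None, None, None, 46, 21, 47, None, 35, None, None, 32]


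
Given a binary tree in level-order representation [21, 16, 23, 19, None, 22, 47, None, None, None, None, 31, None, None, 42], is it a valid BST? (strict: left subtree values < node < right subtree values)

Level-order array: [21, 16, 23, 19, None, 22, 47, None, None, None, None, 31, None, None, 42]
Validate using subtree bounds (lo, hi): at each node, require lo < value < hi,
then recurse left with hi=value and right with lo=value.
Preorder trace (stopping at first violation):
  at node 21 with bounds (-inf, +inf): OK
  at node 16 with bounds (-inf, 21): OK
  at node 19 with bounds (-inf, 16): VIOLATION
Node 19 violates its bound: not (-inf < 19 < 16).
Result: Not a valid BST


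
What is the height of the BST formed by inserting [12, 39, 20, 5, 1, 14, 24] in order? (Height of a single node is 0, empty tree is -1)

Insertion order: [12, 39, 20, 5, 1, 14, 24]
Tree (level-order array): [12, 5, 39, 1, None, 20, None, None, None, 14, 24]
Compute height bottom-up (empty subtree = -1):
  height(1) = 1 + max(-1, -1) = 0
  height(5) = 1 + max(0, -1) = 1
  height(14) = 1 + max(-1, -1) = 0
  height(24) = 1 + max(-1, -1) = 0
  height(20) = 1 + max(0, 0) = 1
  height(39) = 1 + max(1, -1) = 2
  height(12) = 1 + max(1, 2) = 3
Height = 3


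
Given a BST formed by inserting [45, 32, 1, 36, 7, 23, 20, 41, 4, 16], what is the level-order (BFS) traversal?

Tree insertion order: [45, 32, 1, 36, 7, 23, 20, 41, 4, 16]
Tree (level-order array): [45, 32, None, 1, 36, None, 7, None, 41, 4, 23, None, None, None, None, 20, None, 16]
BFS from the root, enqueuing left then right child of each popped node:
  queue [45] -> pop 45, enqueue [32], visited so far: [45]
  queue [32] -> pop 32, enqueue [1, 36], visited so far: [45, 32]
  queue [1, 36] -> pop 1, enqueue [7], visited so far: [45, 32, 1]
  queue [36, 7] -> pop 36, enqueue [41], visited so far: [45, 32, 1, 36]
  queue [7, 41] -> pop 7, enqueue [4, 23], visited so far: [45, 32, 1, 36, 7]
  queue [41, 4, 23] -> pop 41, enqueue [none], visited so far: [45, 32, 1, 36, 7, 41]
  queue [4, 23] -> pop 4, enqueue [none], visited so far: [45, 32, 1, 36, 7, 41, 4]
  queue [23] -> pop 23, enqueue [20], visited so far: [45, 32, 1, 36, 7, 41, 4, 23]
  queue [20] -> pop 20, enqueue [16], visited so far: [45, 32, 1, 36, 7, 41, 4, 23, 20]
  queue [16] -> pop 16, enqueue [none], visited so far: [45, 32, 1, 36, 7, 41, 4, 23, 20, 16]
Result: [45, 32, 1, 36, 7, 41, 4, 23, 20, 16]


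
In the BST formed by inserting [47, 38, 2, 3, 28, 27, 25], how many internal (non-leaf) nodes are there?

Tree built from: [47, 38, 2, 3, 28, 27, 25]
Tree (level-order array): [47, 38, None, 2, None, None, 3, None, 28, 27, None, 25]
Rule: An internal node has at least one child.
Per-node child counts:
  node 47: 1 child(ren)
  node 38: 1 child(ren)
  node 2: 1 child(ren)
  node 3: 1 child(ren)
  node 28: 1 child(ren)
  node 27: 1 child(ren)
  node 25: 0 child(ren)
Matching nodes: [47, 38, 2, 3, 28, 27]
Count of internal (non-leaf) nodes: 6


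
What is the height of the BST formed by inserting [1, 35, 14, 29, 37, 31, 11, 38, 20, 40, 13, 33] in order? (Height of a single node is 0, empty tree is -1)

Insertion order: [1, 35, 14, 29, 37, 31, 11, 38, 20, 40, 13, 33]
Tree (level-order array): [1, None, 35, 14, 37, 11, 29, None, 38, None, 13, 20, 31, None, 40, None, None, None, None, None, 33]
Compute height bottom-up (empty subtree = -1):
  height(13) = 1 + max(-1, -1) = 0
  height(11) = 1 + max(-1, 0) = 1
  height(20) = 1 + max(-1, -1) = 0
  height(33) = 1 + max(-1, -1) = 0
  height(31) = 1 + max(-1, 0) = 1
  height(29) = 1 + max(0, 1) = 2
  height(14) = 1 + max(1, 2) = 3
  height(40) = 1 + max(-1, -1) = 0
  height(38) = 1 + max(-1, 0) = 1
  height(37) = 1 + max(-1, 1) = 2
  height(35) = 1 + max(3, 2) = 4
  height(1) = 1 + max(-1, 4) = 5
Height = 5


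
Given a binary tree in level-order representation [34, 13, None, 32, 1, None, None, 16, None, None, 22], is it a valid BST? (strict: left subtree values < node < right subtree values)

Level-order array: [34, 13, None, 32, 1, None, None, 16, None, None, 22]
Validate using subtree bounds (lo, hi): at each node, require lo < value < hi,
then recurse left with hi=value and right with lo=value.
Preorder trace (stopping at first violation):
  at node 34 with bounds (-inf, +inf): OK
  at node 13 with bounds (-inf, 34): OK
  at node 32 with bounds (-inf, 13): VIOLATION
Node 32 violates its bound: not (-inf < 32 < 13).
Result: Not a valid BST


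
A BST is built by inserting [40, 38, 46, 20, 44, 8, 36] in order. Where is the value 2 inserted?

Starting tree (level order): [40, 38, 46, 20, None, 44, None, 8, 36]
Insertion path: 40 -> 38 -> 20 -> 8
Result: insert 2 as left child of 8
Final tree (level order): [40, 38, 46, 20, None, 44, None, 8, 36, None, None, 2]


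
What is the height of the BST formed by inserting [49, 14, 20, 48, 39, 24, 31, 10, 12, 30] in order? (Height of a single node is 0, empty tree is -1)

Insertion order: [49, 14, 20, 48, 39, 24, 31, 10, 12, 30]
Tree (level-order array): [49, 14, None, 10, 20, None, 12, None, 48, None, None, 39, None, 24, None, None, 31, 30]
Compute height bottom-up (empty subtree = -1):
  height(12) = 1 + max(-1, -1) = 0
  height(10) = 1 + max(-1, 0) = 1
  height(30) = 1 + max(-1, -1) = 0
  height(31) = 1 + max(0, -1) = 1
  height(24) = 1 + max(-1, 1) = 2
  height(39) = 1 + max(2, -1) = 3
  height(48) = 1 + max(3, -1) = 4
  height(20) = 1 + max(-1, 4) = 5
  height(14) = 1 + max(1, 5) = 6
  height(49) = 1 + max(6, -1) = 7
Height = 7


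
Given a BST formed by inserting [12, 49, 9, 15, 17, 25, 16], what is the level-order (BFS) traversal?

Tree insertion order: [12, 49, 9, 15, 17, 25, 16]
Tree (level-order array): [12, 9, 49, None, None, 15, None, None, 17, 16, 25]
BFS from the root, enqueuing left then right child of each popped node:
  queue [12] -> pop 12, enqueue [9, 49], visited so far: [12]
  queue [9, 49] -> pop 9, enqueue [none], visited so far: [12, 9]
  queue [49] -> pop 49, enqueue [15], visited so far: [12, 9, 49]
  queue [15] -> pop 15, enqueue [17], visited so far: [12, 9, 49, 15]
  queue [17] -> pop 17, enqueue [16, 25], visited so far: [12, 9, 49, 15, 17]
  queue [16, 25] -> pop 16, enqueue [none], visited so far: [12, 9, 49, 15, 17, 16]
  queue [25] -> pop 25, enqueue [none], visited so far: [12, 9, 49, 15, 17, 16, 25]
Result: [12, 9, 49, 15, 17, 16, 25]


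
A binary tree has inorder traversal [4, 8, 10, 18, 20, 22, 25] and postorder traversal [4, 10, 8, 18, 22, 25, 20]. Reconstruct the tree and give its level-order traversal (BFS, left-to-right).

Inorder:   [4, 8, 10, 18, 20, 22, 25]
Postorder: [4, 10, 8, 18, 22, 25, 20]
Algorithm: postorder visits root last, so walk postorder right-to-left;
each value is the root of the current inorder slice — split it at that
value, recurse on the right subtree first, then the left.
Recursive splits:
  root=20; inorder splits into left=[4, 8, 10, 18], right=[22, 25]
  root=25; inorder splits into left=[22], right=[]
  root=22; inorder splits into left=[], right=[]
  root=18; inorder splits into left=[4, 8, 10], right=[]
  root=8; inorder splits into left=[4], right=[10]
  root=10; inorder splits into left=[], right=[]
  root=4; inorder splits into left=[], right=[]
Reconstructed level-order: [20, 18, 25, 8, 22, 4, 10]


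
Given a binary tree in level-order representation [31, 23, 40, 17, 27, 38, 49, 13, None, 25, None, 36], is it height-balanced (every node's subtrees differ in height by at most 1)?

Tree (level-order array): [31, 23, 40, 17, 27, 38, 49, 13, None, 25, None, 36]
Definition: a tree is height-balanced if, at every node, |h(left) - h(right)| <= 1 (empty subtree has height -1).
Bottom-up per-node check:
  node 13: h_left=-1, h_right=-1, diff=0 [OK], height=0
  node 17: h_left=0, h_right=-1, diff=1 [OK], height=1
  node 25: h_left=-1, h_right=-1, diff=0 [OK], height=0
  node 27: h_left=0, h_right=-1, diff=1 [OK], height=1
  node 23: h_left=1, h_right=1, diff=0 [OK], height=2
  node 36: h_left=-1, h_right=-1, diff=0 [OK], height=0
  node 38: h_left=0, h_right=-1, diff=1 [OK], height=1
  node 49: h_left=-1, h_right=-1, diff=0 [OK], height=0
  node 40: h_left=1, h_right=0, diff=1 [OK], height=2
  node 31: h_left=2, h_right=2, diff=0 [OK], height=3
All nodes satisfy the balance condition.
Result: Balanced


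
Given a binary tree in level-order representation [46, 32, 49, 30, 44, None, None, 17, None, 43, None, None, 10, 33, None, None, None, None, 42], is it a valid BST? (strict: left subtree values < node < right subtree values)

Level-order array: [46, 32, 49, 30, 44, None, None, 17, None, 43, None, None, 10, 33, None, None, None, None, 42]
Validate using subtree bounds (lo, hi): at each node, require lo < value < hi,
then recurse left with hi=value and right with lo=value.
Preorder trace (stopping at first violation):
  at node 46 with bounds (-inf, +inf): OK
  at node 32 with bounds (-inf, 46): OK
  at node 30 with bounds (-inf, 32): OK
  at node 17 with bounds (-inf, 30): OK
  at node 10 with bounds (17, 30): VIOLATION
Node 10 violates its bound: not (17 < 10 < 30).
Result: Not a valid BST


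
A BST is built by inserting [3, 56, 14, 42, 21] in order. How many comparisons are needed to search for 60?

Search path for 60: 3 -> 56
Found: False
Comparisons: 2


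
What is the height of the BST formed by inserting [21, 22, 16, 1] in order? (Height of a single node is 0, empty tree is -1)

Insertion order: [21, 22, 16, 1]
Tree (level-order array): [21, 16, 22, 1]
Compute height bottom-up (empty subtree = -1):
  height(1) = 1 + max(-1, -1) = 0
  height(16) = 1 + max(0, -1) = 1
  height(22) = 1 + max(-1, -1) = 0
  height(21) = 1 + max(1, 0) = 2
Height = 2


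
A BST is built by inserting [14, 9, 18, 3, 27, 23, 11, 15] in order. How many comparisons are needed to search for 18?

Search path for 18: 14 -> 18
Found: True
Comparisons: 2


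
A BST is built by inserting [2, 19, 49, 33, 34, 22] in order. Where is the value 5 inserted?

Starting tree (level order): [2, None, 19, None, 49, 33, None, 22, 34]
Insertion path: 2 -> 19
Result: insert 5 as left child of 19
Final tree (level order): [2, None, 19, 5, 49, None, None, 33, None, 22, 34]


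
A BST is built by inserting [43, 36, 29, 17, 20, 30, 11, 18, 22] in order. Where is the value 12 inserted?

Starting tree (level order): [43, 36, None, 29, None, 17, 30, 11, 20, None, None, None, None, 18, 22]
Insertion path: 43 -> 36 -> 29 -> 17 -> 11
Result: insert 12 as right child of 11
Final tree (level order): [43, 36, None, 29, None, 17, 30, 11, 20, None, None, None, 12, 18, 22]


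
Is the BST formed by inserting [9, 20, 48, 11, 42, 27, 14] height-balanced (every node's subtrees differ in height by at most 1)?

Tree (level-order array): [9, None, 20, 11, 48, None, 14, 42, None, None, None, 27]
Definition: a tree is height-balanced if, at every node, |h(left) - h(right)| <= 1 (empty subtree has height -1).
Bottom-up per-node check:
  node 14: h_left=-1, h_right=-1, diff=0 [OK], height=0
  node 11: h_left=-1, h_right=0, diff=1 [OK], height=1
  node 27: h_left=-1, h_right=-1, diff=0 [OK], height=0
  node 42: h_left=0, h_right=-1, diff=1 [OK], height=1
  node 48: h_left=1, h_right=-1, diff=2 [FAIL (|1--1|=2 > 1)], height=2
  node 20: h_left=1, h_right=2, diff=1 [OK], height=3
  node 9: h_left=-1, h_right=3, diff=4 [FAIL (|-1-3|=4 > 1)], height=4
Node 48 violates the condition: |1 - -1| = 2 > 1.
Result: Not balanced


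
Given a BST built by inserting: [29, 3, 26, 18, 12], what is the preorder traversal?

Tree insertion order: [29, 3, 26, 18, 12]
Tree (level-order array): [29, 3, None, None, 26, 18, None, 12]
Preorder traversal: [29, 3, 26, 18, 12]


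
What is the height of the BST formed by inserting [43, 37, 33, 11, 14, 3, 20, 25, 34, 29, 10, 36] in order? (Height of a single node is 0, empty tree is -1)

Insertion order: [43, 37, 33, 11, 14, 3, 20, 25, 34, 29, 10, 36]
Tree (level-order array): [43, 37, None, 33, None, 11, 34, 3, 14, None, 36, None, 10, None, 20, None, None, None, None, None, 25, None, 29]
Compute height bottom-up (empty subtree = -1):
  height(10) = 1 + max(-1, -1) = 0
  height(3) = 1 + max(-1, 0) = 1
  height(29) = 1 + max(-1, -1) = 0
  height(25) = 1 + max(-1, 0) = 1
  height(20) = 1 + max(-1, 1) = 2
  height(14) = 1 + max(-1, 2) = 3
  height(11) = 1 + max(1, 3) = 4
  height(36) = 1 + max(-1, -1) = 0
  height(34) = 1 + max(-1, 0) = 1
  height(33) = 1 + max(4, 1) = 5
  height(37) = 1 + max(5, -1) = 6
  height(43) = 1 + max(6, -1) = 7
Height = 7


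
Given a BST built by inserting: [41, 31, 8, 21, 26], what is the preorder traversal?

Tree insertion order: [41, 31, 8, 21, 26]
Tree (level-order array): [41, 31, None, 8, None, None, 21, None, 26]
Preorder traversal: [41, 31, 8, 21, 26]


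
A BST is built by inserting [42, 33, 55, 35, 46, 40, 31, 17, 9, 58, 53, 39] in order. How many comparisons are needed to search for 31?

Search path for 31: 42 -> 33 -> 31
Found: True
Comparisons: 3


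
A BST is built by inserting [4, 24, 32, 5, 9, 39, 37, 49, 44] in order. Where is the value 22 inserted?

Starting tree (level order): [4, None, 24, 5, 32, None, 9, None, 39, None, None, 37, 49, None, None, 44]
Insertion path: 4 -> 24 -> 5 -> 9
Result: insert 22 as right child of 9
Final tree (level order): [4, None, 24, 5, 32, None, 9, None, 39, None, 22, 37, 49, None, None, None, None, 44]


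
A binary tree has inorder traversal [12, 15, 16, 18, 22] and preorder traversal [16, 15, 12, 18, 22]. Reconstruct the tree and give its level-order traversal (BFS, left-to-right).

Inorder:  [12, 15, 16, 18, 22]
Preorder: [16, 15, 12, 18, 22]
Algorithm: preorder visits root first, so consume preorder in order;
for each root, split the current inorder slice at that value into
left-subtree inorder and right-subtree inorder, then recurse.
Recursive splits:
  root=16; inorder splits into left=[12, 15], right=[18, 22]
  root=15; inorder splits into left=[12], right=[]
  root=12; inorder splits into left=[], right=[]
  root=18; inorder splits into left=[], right=[22]
  root=22; inorder splits into left=[], right=[]
Reconstructed level-order: [16, 15, 18, 12, 22]


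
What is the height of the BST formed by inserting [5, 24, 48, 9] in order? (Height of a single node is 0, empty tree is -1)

Insertion order: [5, 24, 48, 9]
Tree (level-order array): [5, None, 24, 9, 48]
Compute height bottom-up (empty subtree = -1):
  height(9) = 1 + max(-1, -1) = 0
  height(48) = 1 + max(-1, -1) = 0
  height(24) = 1 + max(0, 0) = 1
  height(5) = 1 + max(-1, 1) = 2
Height = 2


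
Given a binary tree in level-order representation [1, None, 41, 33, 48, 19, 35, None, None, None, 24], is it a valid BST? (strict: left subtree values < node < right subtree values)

Level-order array: [1, None, 41, 33, 48, 19, 35, None, None, None, 24]
Validate using subtree bounds (lo, hi): at each node, require lo < value < hi,
then recurse left with hi=value and right with lo=value.
Preorder trace (stopping at first violation):
  at node 1 with bounds (-inf, +inf): OK
  at node 41 with bounds (1, +inf): OK
  at node 33 with bounds (1, 41): OK
  at node 19 with bounds (1, 33): OK
  at node 24 with bounds (19, 33): OK
  at node 35 with bounds (33, 41): OK
  at node 48 with bounds (41, +inf): OK
No violation found at any node.
Result: Valid BST
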